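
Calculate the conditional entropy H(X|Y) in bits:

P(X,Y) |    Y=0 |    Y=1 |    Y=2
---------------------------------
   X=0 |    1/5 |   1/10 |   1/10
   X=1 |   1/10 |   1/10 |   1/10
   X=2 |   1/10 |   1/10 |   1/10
1.5510 bits

Using the chain rule: H(X|Y) = H(X,Y) - H(Y)

First, compute H(X,Y) = 3.1219 bits

Marginal P(Y) = (2/5, 3/10, 3/10)
H(Y) = 1.5710 bits

H(X|Y) = H(X,Y) - H(Y) = 3.1219 - 1.5710 = 1.5510 bits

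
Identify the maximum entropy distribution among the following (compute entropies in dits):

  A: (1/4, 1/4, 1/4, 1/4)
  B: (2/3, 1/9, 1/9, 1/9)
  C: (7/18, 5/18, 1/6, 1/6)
A

For a discrete distribution over n outcomes, entropy is maximized by the uniform distribution.

Computing entropies:
H(A) = 0.6021 dits
H(B) = 0.4355 dits
H(C) = 0.5734 dits

The uniform distribution (where all probabilities equal 1/4) achieves the maximum entropy of log_10(4) = 0.6021 dits.

Distribution A has the highest entropy.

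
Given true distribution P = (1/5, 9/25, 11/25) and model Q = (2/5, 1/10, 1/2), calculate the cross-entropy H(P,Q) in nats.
1.3172 nats

Cross-entropy: H(P,Q) = -Σ p(x) log q(x)

Alternatively: H(P,Q) = H(P) + D_KL(P||Q)
H(P) = 1.0509 nats
D_KL(P||Q) = 0.2663 nats

H(P,Q) = 1.0509 + 0.2663 = 1.3172 nats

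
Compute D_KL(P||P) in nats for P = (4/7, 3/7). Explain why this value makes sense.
0.0000 nats

KL divergence satisfies the Gibbs inequality: D_KL(P||Q) ≥ 0 for all distributions P, Q.

D_KL(P||Q) = Σ p(x) log(p(x)/q(x))
Each term is p(x) × log_e(p(x)/p(x)) = p(x) × log_e(1) = 0, so the sum is 0.
D_KL(P||Q) = 0.0000 nats

When P = Q, the KL divergence is exactly 0, as there is no 'divergence' between identical distributions.

This non-negativity is a fundamental property: relative entropy cannot be negative because it measures how different Q is from P.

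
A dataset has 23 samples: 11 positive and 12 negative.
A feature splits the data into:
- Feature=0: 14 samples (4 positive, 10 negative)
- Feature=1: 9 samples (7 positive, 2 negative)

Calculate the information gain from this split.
0.1742 bits

Information Gain = H(Y) - H(Y|Feature)

Before split:
P(positive) = 11/23 = 0.4783
H(Y) = 0.9986 bits

After split:
Feature=0: H = 0.8631 bits (weight = 14/23)
Feature=1: H = 0.7642 bits (weight = 9/23)
H(Y|Feature) = (14/23)×0.8631 + (9/23)×0.7642 = 0.8244 bits

Information Gain = 0.9986 - 0.8244 = 0.1742 bits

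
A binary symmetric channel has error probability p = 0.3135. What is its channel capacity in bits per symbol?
0.1028 bits

For a binary symmetric channel (BSC) with error probability p:
Capacity C = 1 - H(p) bits per symbol

where H(p) = -p log₂(p) - (1-p) log₂(1-p) is the binary entropy function.

H(0.3135) = 0.8972 bits
C = 1 - 0.8972 = 0.1028 bits per symbol

This means we can reliably transmit up to 0.1028 bits of information per channel use.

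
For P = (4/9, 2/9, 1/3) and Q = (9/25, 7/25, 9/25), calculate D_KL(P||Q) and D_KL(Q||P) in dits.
D_KL(P||Q) = 0.0072, D_KL(Q||P) = 0.0072

KL divergence is not symmetric: D_KL(P||Q) ≠ D_KL(Q||P) in general.

D_KL(P||Q) = 0.0072 dits
D_KL(Q||P) = 0.0072 dits

In this case they happen to be equal (to 4 decimal places).

This asymmetry is why KL divergence is not a true distance metric.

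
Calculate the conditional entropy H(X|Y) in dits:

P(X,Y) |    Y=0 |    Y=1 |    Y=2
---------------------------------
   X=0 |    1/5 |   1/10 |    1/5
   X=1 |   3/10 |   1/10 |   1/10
0.2893 dits

Using the chain rule: H(X|Y) = H(X,Y) - H(Y)

First, compute H(X,Y) = 0.7365 dits

Marginal P(Y) = (1/2, 1/5, 3/10)
H(Y) = 0.4472 dits

H(X|Y) = H(X,Y) - H(Y) = 0.7365 - 0.4472 = 0.2893 dits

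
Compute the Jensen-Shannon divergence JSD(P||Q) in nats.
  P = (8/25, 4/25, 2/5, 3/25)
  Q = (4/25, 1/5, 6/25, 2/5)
0.0646 nats

Jensen-Shannon divergence is:
JSD(P||Q) = 0.5 × D_KL(P||M) + 0.5 × D_KL(Q||M)
where M = 0.5 × (P + Q) is the mixture distribution.

M = 0.5 × (8/25, 4/25, 2/5, 3/25) + 0.5 × (4/25, 1/5, 6/25, 2/5) = (6/25, 0.18, 8/25, 0.26)

D_KL(P||M) = 0.0697 nats
D_KL(Q||M) = 0.0595 nats

JSD(P||Q) = 0.5 × 0.0697 + 0.5 × 0.0595 = 0.0646 nats

Unlike KL divergence, JSD is symmetric and bounded: 0 ≤ JSD ≤ log(2).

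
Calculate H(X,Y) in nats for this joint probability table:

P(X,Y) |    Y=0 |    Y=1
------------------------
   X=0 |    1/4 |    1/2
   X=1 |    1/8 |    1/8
1.2130 nats

Joint entropy is H(X,Y) = -Σ_{x,y} p(x,y) log p(x,y).

Summing over all non-zero entries:
H(X,Y) = -[1/4·log_e(1/4) + 1/2·log_e(1/2) + 1/8·log_e(1/8) + 1/8·log_e(1/8)]
H(X,Y) = 1.2130 nats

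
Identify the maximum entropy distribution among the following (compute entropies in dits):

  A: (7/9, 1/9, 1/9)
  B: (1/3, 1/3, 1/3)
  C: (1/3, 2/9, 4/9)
B

For a discrete distribution over n outcomes, entropy is maximized by the uniform distribution.

Computing entropies:
H(A) = 0.2969 dits
H(B) = 0.4771 dits
H(C) = 0.4607 dits

The uniform distribution (where all probabilities equal 1/3) achieves the maximum entropy of log_10(3) = 0.4771 dits.

Distribution B has the highest entropy.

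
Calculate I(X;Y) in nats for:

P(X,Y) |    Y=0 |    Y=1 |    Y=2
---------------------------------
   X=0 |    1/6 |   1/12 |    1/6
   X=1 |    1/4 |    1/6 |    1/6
0.0086 nats

Mutual information: I(X;Y) = H(X) + H(Y) - H(X,Y)

Marginals:
P(X) = (5/12, 7/12), H(X) = 0.6792 nats
P(Y) = (5/12, 1/4, 1/3), H(Y) = 1.0776 nats

Joint entropy: H(X,Y) = 1.7482 nats

I(X;Y) = 0.6792 + 1.0776 - 1.7482 = 0.0086 nats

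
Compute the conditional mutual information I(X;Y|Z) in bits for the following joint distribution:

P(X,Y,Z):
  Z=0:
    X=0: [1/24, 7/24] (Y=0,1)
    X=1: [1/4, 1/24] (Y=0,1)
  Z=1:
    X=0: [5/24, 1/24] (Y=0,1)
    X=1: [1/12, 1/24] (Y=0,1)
0.2785 bits

Conditional mutual information: I(X;Y|Z) = H(X|Z) + H(Y|Z) - H(X,Y|Z)

H(Z) = 0.9544
H(X,Z) = 1.9218 → H(X|Z) = 0.9674
H(Y,Z) = 1.8640 → H(Y|Z) = 0.9096
H(X,Y,Z) = 2.5528 → H(X,Y|Z) = 1.5984

I(X;Y|Z) = 0.9674 + 0.9096 - 1.5984 = 0.2785 bits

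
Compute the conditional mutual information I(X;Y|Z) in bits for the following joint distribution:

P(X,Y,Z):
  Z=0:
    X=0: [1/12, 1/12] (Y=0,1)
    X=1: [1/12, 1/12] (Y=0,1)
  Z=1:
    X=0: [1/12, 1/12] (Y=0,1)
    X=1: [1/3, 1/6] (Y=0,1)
0.0105 bits

Conditional mutual information: I(X;Y|Z) = H(X|Z) + H(Y|Z) - H(X,Y|Z)

H(Z) = 0.9183
H(X,Z) = 1.7925 → H(X|Z) = 0.8742
H(Y,Z) = 1.8879 → H(Y|Z) = 0.9696
H(X,Y,Z) = 2.7516 → H(X,Y|Z) = 1.8333

I(X;Y|Z) = 0.8742 + 0.9696 - 1.8333 = 0.0105 bits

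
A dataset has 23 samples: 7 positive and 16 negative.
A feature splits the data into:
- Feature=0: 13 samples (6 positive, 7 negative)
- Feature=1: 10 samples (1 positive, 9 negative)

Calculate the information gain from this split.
0.1198 bits

Information Gain = H(Y) - H(Y|Feature)

Before split:
P(positive) = 7/23 = 0.3043
H(Y) = 0.8865 bits

After split:
Feature=0: H = 0.9957 bits (weight = 13/23)
Feature=1: H = 0.4690 bits (weight = 10/23)
H(Y|Feature) = (13/23)×0.9957 + (10/23)×0.4690 = 0.7667 bits

Information Gain = 0.8865 - 0.7667 = 0.1198 bits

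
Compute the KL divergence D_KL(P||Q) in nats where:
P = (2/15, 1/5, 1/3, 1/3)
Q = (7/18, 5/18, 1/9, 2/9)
0.2929 nats

KL divergence: D_KL(P||Q) = Σ p(x) log(p(x)/q(x))

Computing term by term:
  x=0: 2/15 × log_e[(2/15)/(7/18)] = 2/15 × -1.0704 = -0.1427
  x=1: 1/5 × log_e[(1/5)/(5/18)] = 1/5 × -0.3285 = -0.0657
  x=2: 1/3 × log_e[(1/3)/(1/9)] = 1/3 × 1.0986 = 0.3662
  x=3: 1/3 × log_e[(1/3)/(2/9)] = 1/3 × 0.4055 = 0.1352

D_KL(P||Q) = 0.2929 nats

Note: KL divergence is always non-negative and equals 0 iff P = Q.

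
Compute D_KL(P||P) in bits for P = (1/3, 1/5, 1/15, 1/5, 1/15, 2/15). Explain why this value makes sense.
0.0000 bits

KL divergence satisfies the Gibbs inequality: D_KL(P||Q) ≥ 0 for all distributions P, Q.

D_KL(P||Q) = Σ p(x) log(p(x)/q(x))
Each term is p(x) × log_2(p(x)/p(x)) = p(x) × log_2(1) = 0, so the sum is 0.
D_KL(P||Q) = 0.0000 bits

When P = Q, the KL divergence is exactly 0, as there is no 'divergence' between identical distributions.

This non-negativity is a fundamental property: relative entropy cannot be negative because it measures how different Q is from P.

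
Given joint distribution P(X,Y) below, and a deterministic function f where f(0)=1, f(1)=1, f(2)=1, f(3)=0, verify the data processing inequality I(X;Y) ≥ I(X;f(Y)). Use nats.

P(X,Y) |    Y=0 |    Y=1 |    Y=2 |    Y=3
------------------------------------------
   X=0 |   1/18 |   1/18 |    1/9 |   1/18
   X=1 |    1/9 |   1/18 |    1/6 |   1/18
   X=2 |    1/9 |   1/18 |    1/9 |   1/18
I(X;Y) = 0.0105, I(X;f(Y)) = 0.0019, inequality holds: 0.0105 ≥ 0.0019

Data Processing Inequality: For any Markov chain X → Y → Z, we have I(X;Y) ≥ I(X;Z).

Here Z = f(Y) is a deterministic function of Y, forming X → Y → Z.

Original I(X;Y) = 0.0105 nats

After applying f:
P(X,Z) where Z=f(Y):
- P(X,Z=0) = P(X,Y=3)
- P(X,Z=1) = P(X,Y=0) + P(X,Y=1) + P(X,Y=2)

I(X;Z) = I(X;f(Y)) = 0.0019 nats

Verification: 0.0105 ≥ 0.0019 ✓

Information cannot be created by processing; the function f can only lose information about X.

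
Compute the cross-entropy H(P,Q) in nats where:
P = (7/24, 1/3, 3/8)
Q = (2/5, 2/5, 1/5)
1.1762 nats

Cross-entropy: H(P,Q) = -Σ p(x) log q(x)

Alternatively: H(P,Q) = H(P) + D_KL(P||Q)
H(P) = 1.0934 nats
D_KL(P||Q) = 0.0828 nats

H(P,Q) = 1.0934 + 0.0828 = 1.1762 nats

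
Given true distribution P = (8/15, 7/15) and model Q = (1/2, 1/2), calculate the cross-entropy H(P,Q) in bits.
1.0000 bits

Cross-entropy: H(P,Q) = -Σ p(x) log q(x)

Alternatively: H(P,Q) = H(P) + D_KL(P||Q)
H(P) = 0.9968 bits
D_KL(P||Q) = 0.0032 bits

H(P,Q) = 0.9968 + 0.0032 = 1.0000 bits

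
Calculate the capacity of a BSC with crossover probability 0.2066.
0.2651 bits

For a binary symmetric channel (BSC) with error probability p:
Capacity C = 1 - H(p) bits per symbol

where H(p) = -p log₂(p) - (1-p) log₂(1-p) is the binary entropy function.

H(0.2066) = 0.7349 bits
C = 1 - 0.7349 = 0.2651 bits per symbol

This means we can reliably transmit up to 0.2651 bits of information per channel use.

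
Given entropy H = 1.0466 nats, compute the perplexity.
2.8480

Perplexity is e^H (or exp(H) for natural log).

H = 1.0466 nats
Perplexity = e^1.0466 = 2.8480

Interpretation: The model's uncertainty is equivalent to choosing uniformly among 2.8 options.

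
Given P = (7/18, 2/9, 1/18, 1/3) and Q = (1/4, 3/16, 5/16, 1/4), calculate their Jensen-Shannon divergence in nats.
0.0608 nats

Jensen-Shannon divergence is:
JSD(P||Q) = 0.5 × D_KL(P||M) + 0.5 × D_KL(Q||M)
where M = 0.5 × (P + Q) is the mixture distribution.

M = 0.5 × (7/18, 2/9, 1/18, 1/3) + 0.5 × (1/4, 3/16, 5/16, 1/4) = (0.319444, 0.204861, 0.184028, 7/24)

D_KL(P||M) = 0.0725 nats
D_KL(Q||M) = 0.0491 nats

JSD(P||Q) = 0.5 × 0.0725 + 0.5 × 0.0491 = 0.0608 nats

Unlike KL divergence, JSD is symmetric and bounded: 0 ≤ JSD ≤ log(2).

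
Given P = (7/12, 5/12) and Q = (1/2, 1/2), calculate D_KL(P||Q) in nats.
0.0140 nats

KL divergence: D_KL(P||Q) = Σ p(x) log(p(x)/q(x))

Computing term by term:
  x=0: 7/12 × log_e[(7/12)/(1/2)] = 7/12 × 0.1542 = 0.0899
  x=1: 5/12 × log_e[(5/12)/(1/2)] = 5/12 × -0.1823 = -0.0760

D_KL(P||Q) = 0.0140 nats

Note: KL divergence is always non-negative and equals 0 iff P = Q.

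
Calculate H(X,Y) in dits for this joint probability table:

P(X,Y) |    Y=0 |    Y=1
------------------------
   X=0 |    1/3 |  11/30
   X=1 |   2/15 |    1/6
0.5652 dits

Joint entropy is H(X,Y) = -Σ_{x,y} p(x,y) log p(x,y).

Summing over all non-zero entries:
H(X,Y) = -[1/3·log_10(1/3) + 11/30·log_10(11/30) + 2/15·log_10(2/15) + 1/6·log_10(1/6)]
H(X,Y) = 0.5652 dits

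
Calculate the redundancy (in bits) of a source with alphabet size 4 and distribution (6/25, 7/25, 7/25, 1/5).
0.0130 bits

Redundancy measures how far a source is from maximum entropy:
R = H_max - H(X)

Maximum entropy for 4 symbols: H_max = log_2(4) = 2.0000 bits
Actual entropy: H(X) = 1.9870 bits
Redundancy: R = 2.0000 - 1.9870 = 0.0130 bits

This redundancy represents potential for compression: the source could be compressed by 0.0130 bits per symbol.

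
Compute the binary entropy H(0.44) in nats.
0.6859 nats

The binary entropy function is:
H(p) = -p log(p) - (1-p) log(1-p)

H(0.44) = -0.44 × log_e(0.44) - 0.56 × log_e(0.56)
H(0.44) = 0.6859 nats

Note: Binary entropy is maximized at p=0.5 (H=1 bit) and minimized at p=0 or p=1 (H=0).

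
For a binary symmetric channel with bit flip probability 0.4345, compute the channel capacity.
0.0124 bits

For a binary symmetric channel (BSC) with error probability p:
Capacity C = 1 - H(p) bits per symbol

where H(p) = -p log₂(p) - (1-p) log₂(1-p) is the binary entropy function.

H(0.4345) = 0.9876 bits
C = 1 - 0.9876 = 0.0124 bits per symbol

This means we can reliably transmit up to 0.0124 bits of information per channel use.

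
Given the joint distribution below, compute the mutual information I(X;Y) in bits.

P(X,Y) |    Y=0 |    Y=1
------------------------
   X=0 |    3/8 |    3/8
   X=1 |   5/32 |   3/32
0.0086 bits

Mutual information: I(X;Y) = H(X) + H(Y) - H(X,Y)

Marginals:
P(X) = (3/4, 1/4), H(X) = 0.8113 bits
P(Y) = (17/32, 15/32), H(Y) = 0.9972 bits

Joint entropy: H(X,Y) = 1.7999 bits

I(X;Y) = 0.8113 + 0.9972 - 1.7999 = 0.0086 bits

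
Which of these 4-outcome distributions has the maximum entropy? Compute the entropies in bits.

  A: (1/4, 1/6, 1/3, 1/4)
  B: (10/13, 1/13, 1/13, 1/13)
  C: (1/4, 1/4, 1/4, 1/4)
C

For a discrete distribution over n outcomes, entropy is maximized by the uniform distribution.

Computing entropies:
H(A) = 1.9591 bits
H(B) = 1.1451 bits
H(C) = 2.0000 bits

The uniform distribution (where all probabilities equal 1/4) achieves the maximum entropy of log_2(4) = 2.0000 bits.

Distribution C has the highest entropy.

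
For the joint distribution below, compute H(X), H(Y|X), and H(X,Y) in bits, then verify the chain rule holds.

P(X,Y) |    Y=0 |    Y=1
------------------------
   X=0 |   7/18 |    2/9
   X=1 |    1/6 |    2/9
H(X,Y) = 1.9251, H(X) = 0.9641, H(Y|X) = 0.9610 (all in bits)

Chain rule: H(X,Y) = H(X) + H(Y|X)

Left side — joint entropy directly:
H(X,Y) = -Σ p(x,y) log p(x,y) = 1.9251 bits

Right side — compute H(Y|X) from the conditional distributions:
P(X) = (11/18, 7/18), so H(X) = 0.9641 bits
H(Y|X) = Σ_x P(X=x) · H(Y|X=x):
  P(Y|X=0) = (7/11, 4/11), H(Y|X=0) = 0.9457, weight P(X=0) = 11/18
  P(Y|X=1) = (3/7, 4/7), H(Y|X=1) = 0.9852, weight P(X=1) = 7/18
H(Y|X) = 0.9610 bits

H(X) + H(Y|X) = 0.9641 + 0.9610 = 1.9251 bits

Both sides equal 1.9251 bits. ✓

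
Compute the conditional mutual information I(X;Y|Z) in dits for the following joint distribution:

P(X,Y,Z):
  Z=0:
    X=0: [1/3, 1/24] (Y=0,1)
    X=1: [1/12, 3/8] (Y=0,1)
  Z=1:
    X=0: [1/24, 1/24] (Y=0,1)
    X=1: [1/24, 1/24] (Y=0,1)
0.0997 dits

Conditional mutual information: I(X;Y|Z) = H(X|Z) + H(Y|Z) - H(X,Y|Z)

H(Z) = 0.1957
H(X,Z) = 0.4949 → H(X|Z) = 0.2992
H(Y,Z) = 0.4967 → H(Y|Z) = 0.3010
H(X,Y,Z) = 0.6963 → H(X,Y|Z) = 0.5006

I(X;Y|Z) = 0.2992 + 0.3010 - 0.5006 = 0.0997 dits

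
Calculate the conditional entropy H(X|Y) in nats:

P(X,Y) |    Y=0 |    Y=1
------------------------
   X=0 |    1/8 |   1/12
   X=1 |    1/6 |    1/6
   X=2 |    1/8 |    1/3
1.0112 nats

Using the chain rule: H(X|Y) = H(X,Y) - H(Y)

First, compute H(X,Y) = 1.6904 nats

Marginal P(Y) = (5/12, 7/12)
H(Y) = 0.6792 nats

H(X|Y) = H(X,Y) - H(Y) = 1.6904 - 0.6792 = 1.0112 nats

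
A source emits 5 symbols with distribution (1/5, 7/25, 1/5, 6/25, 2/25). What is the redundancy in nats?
0.0647 nats

Redundancy measures how far a source is from maximum entropy:
R = H_max - H(X)

Maximum entropy for 5 symbols: H_max = log_e(5) = 1.6094 nats
Actual entropy: H(X) = 1.5448 nats
Redundancy: R = 1.6094 - 1.5448 = 0.0647 nats

This redundancy represents potential for compression: the source could be compressed by 0.0647 nats per symbol.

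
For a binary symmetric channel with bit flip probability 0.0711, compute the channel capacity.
0.6300 bits

For a binary symmetric channel (BSC) with error probability p:
Capacity C = 1 - H(p) bits per symbol

where H(p) = -p log₂(p) - (1-p) log₂(1-p) is the binary entropy function.

H(0.0711) = 0.3700 bits
C = 1 - 0.3700 = 0.6300 bits per symbol

This means we can reliably transmit up to 0.6300 bits of information per channel use.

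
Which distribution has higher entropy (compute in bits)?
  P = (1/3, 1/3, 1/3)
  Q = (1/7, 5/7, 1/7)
P

Computing entropies in bits:
H(P) = 1.5850
H(Q) = 1.1488

Distribution P has higher entropy.

Intuition: The distribution closer to uniform (more spread out) has higher entropy.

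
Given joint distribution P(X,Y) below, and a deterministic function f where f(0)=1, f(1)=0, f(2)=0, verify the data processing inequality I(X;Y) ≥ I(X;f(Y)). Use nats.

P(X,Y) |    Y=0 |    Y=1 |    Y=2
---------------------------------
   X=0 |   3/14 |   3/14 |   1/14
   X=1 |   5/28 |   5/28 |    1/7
I(X;Y) = 0.0154, I(X;f(Y)) = 0.0027, inequality holds: 0.0154 ≥ 0.0027

Data Processing Inequality: For any Markov chain X → Y → Z, we have I(X;Y) ≥ I(X;Z).

Here Z = f(Y) is a deterministic function of Y, forming X → Y → Z.

Original I(X;Y) = 0.0154 nats

After applying f:
P(X,Z) where Z=f(Y):
- P(X,Z=0) = P(X,Y=1) + P(X,Y=2)
- P(X,Z=1) = P(X,Y=0)

I(X;Z) = I(X;f(Y)) = 0.0027 nats

Verification: 0.0154 ≥ 0.0027 ✓

Information cannot be created by processing; the function f can only lose information about X.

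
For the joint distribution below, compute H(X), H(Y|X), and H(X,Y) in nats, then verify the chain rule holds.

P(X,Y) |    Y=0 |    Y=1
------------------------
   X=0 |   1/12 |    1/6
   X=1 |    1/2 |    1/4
H(X,Y) = 1.1988, H(X) = 0.5623, H(Y|X) = 0.6365 (all in nats)

Chain rule: H(X,Y) = H(X) + H(Y|X)

Left side — joint entropy directly:
H(X,Y) = -Σ p(x,y) log p(x,y) = 1.1988 nats

Right side — compute H(Y|X) from the conditional distributions:
P(X) = (1/4, 3/4), so H(X) = 0.5623 nats
H(Y|X) = Σ_x P(X=x) · H(Y|X=x):
  P(Y|X=0) = (1/3, 2/3), H(Y|X=0) = 0.6365, weight P(X=0) = 1/4
  P(Y|X=1) = (2/3, 1/3), H(Y|X=1) = 0.6365, weight P(X=1) = 3/4
H(Y|X) = 0.6365 nats

H(X) + H(Y|X) = 0.5623 + 0.6365 = 1.1988 nats

Both sides equal 1.1988 nats. ✓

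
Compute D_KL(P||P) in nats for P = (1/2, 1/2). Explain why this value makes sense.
0.0000 nats

KL divergence satisfies the Gibbs inequality: D_KL(P||Q) ≥ 0 for all distributions P, Q.

D_KL(P||Q) = Σ p(x) log(p(x)/q(x))
Each term is p(x) × log_e(p(x)/p(x)) = p(x) × log_e(1) = 0, so the sum is 0.
D_KL(P||Q) = 0.0000 nats

When P = Q, the KL divergence is exactly 0, as there is no 'divergence' between identical distributions.

This non-negativity is a fundamental property: relative entropy cannot be negative because it measures how different Q is from P.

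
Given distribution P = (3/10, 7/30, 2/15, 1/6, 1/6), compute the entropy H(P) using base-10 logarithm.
0.6804 dits

Shannon entropy is H(X) = -Σ p(x) log p(x).

For P = (3/10, 7/30, 2/15, 1/6, 1/6):
H = -3/10 × log_10(3/10) -7/30 × log_10(7/30) -2/15 × log_10(2/15) -1/6 × log_10(1/6) -1/6 × log_10(1/6)
H = 0.6804 dits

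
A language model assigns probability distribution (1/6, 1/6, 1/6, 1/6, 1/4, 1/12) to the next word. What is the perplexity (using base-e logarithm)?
5.7440

Perplexity is e^H (or exp(H) for natural log).

First, H = -Σ p log p = 1.7482 nats
Perplexity = e^1.7482 = 5.7440

Interpretation: The model's uncertainty is equivalent to choosing uniformly among 5.7 options.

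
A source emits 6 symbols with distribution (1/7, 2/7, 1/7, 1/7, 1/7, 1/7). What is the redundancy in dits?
0.0191 dits

Redundancy measures how far a source is from maximum entropy:
R = H_max - H(X)

Maximum entropy for 6 symbols: H_max = log_10(6) = 0.7782 dits
Actual entropy: H(X) = 0.7591 dits
Redundancy: R = 0.7782 - 0.7591 = 0.0191 dits

This redundancy represents potential for compression: the source could be compressed by 0.0191 dits per symbol.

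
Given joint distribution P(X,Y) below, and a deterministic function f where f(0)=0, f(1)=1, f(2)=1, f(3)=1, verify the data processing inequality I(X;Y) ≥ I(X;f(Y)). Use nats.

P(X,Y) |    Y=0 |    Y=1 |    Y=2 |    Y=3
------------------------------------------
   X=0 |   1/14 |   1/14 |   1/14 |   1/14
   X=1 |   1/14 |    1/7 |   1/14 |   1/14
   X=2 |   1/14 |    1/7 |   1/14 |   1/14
I(X;Y) = 0.0104, I(X;f(Y)) = 0.0015, inequality holds: 0.0104 ≥ 0.0015

Data Processing Inequality: For any Markov chain X → Y → Z, we have I(X;Y) ≥ I(X;Z).

Here Z = f(Y) is a deterministic function of Y, forming X → Y → Z.

Original I(X;Y) = 0.0104 nats

After applying f:
P(X,Z) where Z=f(Y):
- P(X,Z=0) = P(X,Y=0)
- P(X,Z=1) = P(X,Y=1) + P(X,Y=2) + P(X,Y=3)

I(X;Z) = I(X;f(Y)) = 0.0015 nats

Verification: 0.0104 ≥ 0.0015 ✓

Information cannot be created by processing; the function f can only lose information about X.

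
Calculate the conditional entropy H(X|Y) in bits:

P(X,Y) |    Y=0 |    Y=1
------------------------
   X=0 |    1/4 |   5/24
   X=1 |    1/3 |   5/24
0.9914 bits

Using the chain rule: H(X|Y) = H(X,Y) - H(Y)

First, compute H(X,Y) = 1.9713 bits

Marginal P(Y) = (7/12, 5/12)
H(Y) = 0.9799 bits

H(X|Y) = H(X,Y) - H(Y) = 1.9713 - 0.9799 = 0.9914 bits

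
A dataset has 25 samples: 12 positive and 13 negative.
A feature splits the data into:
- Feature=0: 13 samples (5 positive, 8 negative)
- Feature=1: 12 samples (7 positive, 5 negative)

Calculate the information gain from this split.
0.0287 bits

Information Gain = H(Y) - H(Y|Feature)

Before split:
P(positive) = 12/25 = 0.4800
H(Y) = 0.9988 bits

After split:
Feature=0: H = 0.9612 bits (weight = 13/25)
Feature=1: H = 0.9799 bits (weight = 12/25)
H(Y|Feature) = (13/25)×0.9612 + (12/25)×0.9799 = 0.9702 bits

Information Gain = 0.9988 - 0.9702 = 0.0287 bits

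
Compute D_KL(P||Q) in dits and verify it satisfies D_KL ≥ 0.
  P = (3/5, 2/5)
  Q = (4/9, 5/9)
0.0211 dits

KL divergence satisfies the Gibbs inequality: D_KL(P||Q) ≥ 0 for all distributions P, Q.

D_KL(P||Q) = Σ p(x) log(p(x)/q(x))
Term by term:
  x=0: 3/5 × log_10[(3/5)/(4/9)] = 0.0782
  x=1: 2/5 × log_10[(2/5)/(5/9)] = -0.0571
D_KL(P||Q) = 0.0211 dits

D_KL(P||Q) = 0.0211 ≥ 0 ✓

This non-negativity is a fundamental property: relative entropy cannot be negative because it measures how different Q is from P.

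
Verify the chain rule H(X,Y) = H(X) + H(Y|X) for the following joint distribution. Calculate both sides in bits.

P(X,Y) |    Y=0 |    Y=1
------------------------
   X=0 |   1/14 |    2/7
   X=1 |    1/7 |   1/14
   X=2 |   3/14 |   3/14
H(X,Y) = 2.4138, H(X) = 1.5306, H(Y|X) = 0.8832 (all in bits)

Chain rule: H(X,Y) = H(X) + H(Y|X)

Left side — joint entropy directly:
H(X,Y) = -Σ p(x,y) log p(x,y) = 2.4138 bits

Right side — compute H(Y|X) from the conditional distributions:
P(X) = (5/14, 3/14, 3/7), so H(X) = 1.5306 bits
H(Y|X) = Σ_x P(X=x) · H(Y|X=x):
  P(Y|X=0) = (1/5, 4/5), H(Y|X=0) = 0.7219, weight P(X=0) = 5/14
  P(Y|X=1) = (2/3, 1/3), H(Y|X=1) = 0.9183, weight P(X=1) = 3/14
  P(Y|X=2) = (1/2, 1/2), H(Y|X=2) = 1.0000, weight P(X=2) = 3/7
H(Y|X) = 0.8832 bits

H(X) + H(Y|X) = 1.5306 + 0.8832 = 2.4138 bits

Both sides equal 2.4138 bits. ✓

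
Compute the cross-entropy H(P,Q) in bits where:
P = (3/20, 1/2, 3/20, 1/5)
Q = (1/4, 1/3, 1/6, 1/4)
1.8802 bits

Cross-entropy: H(P,Q) = -Σ p(x) log q(x)

Alternatively: H(P,Q) = H(P) + D_KL(P||Q)
H(P) = 1.7855 bits
D_KL(P||Q) = 0.0948 bits

H(P,Q) = 1.7855 + 0.0948 = 1.8802 bits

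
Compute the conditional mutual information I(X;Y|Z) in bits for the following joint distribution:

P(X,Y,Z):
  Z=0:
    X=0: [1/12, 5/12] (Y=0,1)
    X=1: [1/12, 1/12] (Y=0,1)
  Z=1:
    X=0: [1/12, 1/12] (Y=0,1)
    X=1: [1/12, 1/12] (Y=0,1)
0.0492 bits

Conditional mutual information: I(X;Y|Z) = H(X|Z) + H(Y|Z) - H(X,Y|Z)

H(Z) = 0.9183
H(X,Z) = 1.7925 → H(X|Z) = 0.8742
H(Y,Z) = 1.7925 → H(Y|Z) = 0.8742
H(X,Y,Z) = 2.6175 → H(X,Y|Z) = 1.6992

I(X;Y|Z) = 0.8742 + 0.8742 - 1.6992 = 0.0492 bits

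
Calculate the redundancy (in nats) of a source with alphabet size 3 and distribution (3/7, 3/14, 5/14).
0.0377 nats

Redundancy measures how far a source is from maximum entropy:
R = H_max - H(X)

Maximum entropy for 3 symbols: H_max = log_e(3) = 1.0986 nats
Actual entropy: H(X) = 1.0609 nats
Redundancy: R = 1.0986 - 1.0609 = 0.0377 nats

This redundancy represents potential for compression: the source could be compressed by 0.0377 nats per symbol.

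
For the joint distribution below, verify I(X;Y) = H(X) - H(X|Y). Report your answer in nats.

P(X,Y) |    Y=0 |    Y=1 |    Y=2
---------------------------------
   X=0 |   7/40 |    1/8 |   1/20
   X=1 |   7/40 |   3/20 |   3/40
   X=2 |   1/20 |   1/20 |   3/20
I(X;Y) = 0.0846 nats

Mutual information has multiple equivalent forms:
- I(X;Y) = H(X) - H(X|Y)
- I(X;Y) = H(Y) - H(Y|X)
- I(X;Y) = H(X) + H(Y) - H(X,Y)

Computing all quantities:
H(X) = 1.0805, H(Y) = 1.0868, H(X,Y) = 2.0827
H(X|Y) = 0.9959, H(Y|X) = 1.0022

Verification:
H(X) - H(X|Y) = 1.0805 - 0.9959 = 0.0846
H(Y) - H(Y|X) = 1.0868 - 1.0022 = 0.0846
H(X) + H(Y) - H(X,Y) = 1.0805 + 1.0868 - 2.0827 = 0.0846

All forms give I(X;Y) = 0.0846 nats. ✓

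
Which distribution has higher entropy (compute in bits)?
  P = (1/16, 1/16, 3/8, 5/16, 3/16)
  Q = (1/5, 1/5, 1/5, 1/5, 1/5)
Q

Computing entropies in bits:
H(P) = 2.0079
H(Q) = 2.3219

Distribution Q has higher entropy.

Intuition: The distribution closer to uniform (more spread out) has higher entropy.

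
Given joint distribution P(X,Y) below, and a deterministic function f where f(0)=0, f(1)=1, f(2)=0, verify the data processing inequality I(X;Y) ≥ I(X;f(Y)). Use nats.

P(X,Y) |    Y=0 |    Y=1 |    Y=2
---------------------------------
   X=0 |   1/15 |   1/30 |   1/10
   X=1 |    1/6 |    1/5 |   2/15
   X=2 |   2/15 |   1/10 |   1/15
I(X;Y) = 0.0321, I(X;f(Y)) = 0.0189, inequality holds: 0.0321 ≥ 0.0189

Data Processing Inequality: For any Markov chain X → Y → Z, we have I(X;Y) ≥ I(X;Z).

Here Z = f(Y) is a deterministic function of Y, forming X → Y → Z.

Original I(X;Y) = 0.0321 nats

After applying f:
P(X,Z) where Z=f(Y):
- P(X,Z=0) = P(X,Y=0) + P(X,Y=2)
- P(X,Z=1) = P(X,Y=1)

I(X;Z) = I(X;f(Y)) = 0.0189 nats

Verification: 0.0321 ≥ 0.0189 ✓

Information cannot be created by processing; the function f can only lose information about X.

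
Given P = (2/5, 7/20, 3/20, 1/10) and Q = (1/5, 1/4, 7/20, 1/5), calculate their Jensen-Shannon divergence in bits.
0.0725 bits

Jensen-Shannon divergence is:
JSD(P||Q) = 0.5 × D_KL(P||M) + 0.5 × D_KL(Q||M)
where M = 0.5 × (P + Q) is the mixture distribution.

M = 0.5 × (2/5, 7/20, 3/20, 1/10) + 0.5 × (1/5, 1/4, 7/20, 1/5) = (3/10, 3/10, 1/4, 3/20)

D_KL(P||M) = 0.0748 bits
D_KL(Q||M) = 0.0702 bits

JSD(P||Q) = 0.5 × 0.0748 + 0.5 × 0.0702 = 0.0725 bits

Unlike KL divergence, JSD is symmetric and bounded: 0 ≤ JSD ≤ log(2).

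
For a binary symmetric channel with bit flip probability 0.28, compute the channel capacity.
0.1445 bits

For a binary symmetric channel (BSC) with error probability p:
Capacity C = 1 - H(p) bits per symbol

where H(p) = -p log₂(p) - (1-p) log₂(1-p) is the binary entropy function.

H(0.28) = 0.8555 bits
C = 1 - 0.8555 = 0.1445 bits per symbol

This means we can reliably transmit up to 0.1445 bits of information per channel use.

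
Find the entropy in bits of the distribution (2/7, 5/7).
0.8631 bits

Shannon entropy is H(X) = -Σ p(x) log p(x).

For P = (2/7, 5/7):
H = -2/7 × log_2(2/7) -5/7 × log_2(5/7)
H = 0.8631 bits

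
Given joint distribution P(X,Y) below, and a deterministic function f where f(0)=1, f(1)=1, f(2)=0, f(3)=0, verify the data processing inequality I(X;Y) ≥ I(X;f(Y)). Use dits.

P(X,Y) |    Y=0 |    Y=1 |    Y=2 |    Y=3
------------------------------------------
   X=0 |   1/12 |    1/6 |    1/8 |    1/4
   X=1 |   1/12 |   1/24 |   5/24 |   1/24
I(X;Y) = 0.0441, I(X;f(Y)) = 0.0010, inequality holds: 0.0441 ≥ 0.0010

Data Processing Inequality: For any Markov chain X → Y → Z, we have I(X;Y) ≥ I(X;Z).

Here Z = f(Y) is a deterministic function of Y, forming X → Y → Z.

Original I(X;Y) = 0.0441 dits

After applying f:
P(X,Z) where Z=f(Y):
- P(X,Z=0) = P(X,Y=2) + P(X,Y=3)
- P(X,Z=1) = P(X,Y=0) + P(X,Y=1)

I(X;Z) = I(X;f(Y)) = 0.0010 dits

Verification: 0.0441 ≥ 0.0010 ✓

Information cannot be created by processing; the function f can only lose information about X.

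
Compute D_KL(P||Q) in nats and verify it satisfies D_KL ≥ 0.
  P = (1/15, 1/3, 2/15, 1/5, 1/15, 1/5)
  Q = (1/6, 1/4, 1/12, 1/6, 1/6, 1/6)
0.1093 nats

KL divergence satisfies the Gibbs inequality: D_KL(P||Q) ≥ 0 for all distributions P, Q.

D_KL(P||Q) = Σ p(x) log(p(x)/q(x))
Term by term:
  x=0: 1/15 × log_e[(1/15)/(1/6)] = -0.0611
  x=1: 1/3 × log_e[(1/3)/(1/4)] = 0.0959
  x=2: 2/15 × log_e[(2/15)/(1/12)] = 0.0627
  x=3: 1/5 × log_e[(1/5)/(1/6)] = 0.0365
  x=4: 1/15 × log_e[(1/15)/(1/6)] = -0.0611
  x=5: 1/5 × log_e[(1/5)/(1/6)] = 0.0365
D_KL(P||Q) = 0.1093 nats

D_KL(P||Q) = 0.1093 ≥ 0 ✓

This non-negativity is a fundamental property: relative entropy cannot be negative because it measures how different Q is from P.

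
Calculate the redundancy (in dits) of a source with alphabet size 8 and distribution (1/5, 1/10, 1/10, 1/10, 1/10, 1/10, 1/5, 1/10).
0.0235 dits

Redundancy measures how far a source is from maximum entropy:
R = H_max - H(X)

Maximum entropy for 8 symbols: H_max = log_10(8) = 0.9031 dits
Actual entropy: H(X) = 0.8796 dits
Redundancy: R = 0.9031 - 0.8796 = 0.0235 dits

This redundancy represents potential for compression: the source could be compressed by 0.0235 dits per symbol.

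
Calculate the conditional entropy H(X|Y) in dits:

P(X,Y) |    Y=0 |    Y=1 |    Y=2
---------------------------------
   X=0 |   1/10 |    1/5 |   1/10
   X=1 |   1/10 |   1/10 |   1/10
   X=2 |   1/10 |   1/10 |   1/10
0.4669 dits

Using the chain rule: H(X|Y) = H(X,Y) - H(Y)

First, compute H(X,Y) = 0.9398 dits

Marginal P(Y) = (3/10, 2/5, 3/10)
H(Y) = 0.4729 dits

H(X|Y) = H(X,Y) - H(Y) = 0.9398 - 0.4729 = 0.4669 dits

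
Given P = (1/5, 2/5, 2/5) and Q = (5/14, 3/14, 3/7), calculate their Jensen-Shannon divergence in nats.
0.0257 nats

Jensen-Shannon divergence is:
JSD(P||Q) = 0.5 × D_KL(P||M) + 0.5 × D_KL(Q||M)
where M = 0.5 × (P + Q) is the mixture distribution.

M = 0.5 × (1/5, 2/5, 2/5) + 0.5 × (5/14, 3/14, 3/7) = (0.278571, 0.307143, 0.414286)

D_KL(P||M) = 0.0254 nats
D_KL(Q||M) = 0.0261 nats

JSD(P||Q) = 0.5 × 0.0254 + 0.5 × 0.0261 = 0.0257 nats

Unlike KL divergence, JSD is symmetric and bounded: 0 ≤ JSD ≤ log(2).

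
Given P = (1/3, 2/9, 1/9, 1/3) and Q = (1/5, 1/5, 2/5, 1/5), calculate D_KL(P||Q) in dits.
0.0963 dits

KL divergence: D_KL(P||Q) = Σ p(x) log(p(x)/q(x))

Computing term by term:
  x=0: 1/3 × log_10[(1/3)/(1/5)] = 1/3 × 0.2218 = 0.0739
  x=1: 2/9 × log_10[(2/9)/(1/5)] = 2/9 × 0.0458 = 0.0102
  x=2: 1/9 × log_10[(1/9)/(2/5)] = 1/9 × -0.5563 = -0.0618
  x=3: 1/3 × log_10[(1/3)/(1/5)] = 1/3 × 0.2218 = 0.0739

D_KL(P||Q) = 0.0963 dits

Note: KL divergence is always non-negative and equals 0 iff P = Q.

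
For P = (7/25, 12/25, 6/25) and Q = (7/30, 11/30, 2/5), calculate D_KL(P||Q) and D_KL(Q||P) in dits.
D_KL(P||Q) = 0.0251, D_KL(Q||P) = 0.0274

KL divergence is not symmetric: D_KL(P||Q) ≠ D_KL(Q||P) in general.

D_KL(P||Q) = 0.0251 dits
D_KL(Q||P) = 0.0274 dits

No, they are not equal!

This asymmetry is why KL divergence is not a true distance metric.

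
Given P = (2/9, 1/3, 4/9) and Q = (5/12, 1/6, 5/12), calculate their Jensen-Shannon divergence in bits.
0.0424 bits

Jensen-Shannon divergence is:
JSD(P||Q) = 0.5 × D_KL(P||M) + 0.5 × D_KL(Q||M)
where M = 0.5 × (P + Q) is the mixture distribution.

M = 0.5 × (2/9, 1/3, 4/9) + 0.5 × (5/12, 1/6, 5/12) = (0.319444, 1/4, 0.430556)

D_KL(P||M) = 0.0424 bits
D_KL(Q||M) = 0.0425 bits

JSD(P||Q) = 0.5 × 0.0424 + 0.5 × 0.0425 = 0.0424 bits

Unlike KL divergence, JSD is symmetric and bounded: 0 ≤ JSD ≤ log(2).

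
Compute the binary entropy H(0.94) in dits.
0.0986 dits

The binary entropy function is:
H(p) = -p log(p) - (1-p) log(1-p)

H(0.94) = -0.94 × log_10(0.94) - 0.06 × log_10(0.06)
H(0.94) = 0.0986 dits

Note: Binary entropy is maximized at p=0.5 (H=1 bit) and minimized at p=0 or p=1 (H=0).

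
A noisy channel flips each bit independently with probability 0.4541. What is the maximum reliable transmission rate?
0.0061 bits

For a binary symmetric channel (BSC) with error probability p:
Capacity C = 1 - H(p) bits per symbol

where H(p) = -p log₂(p) - (1-p) log₂(1-p) is the binary entropy function.

H(0.4541) = 0.9939 bits
C = 1 - 0.9939 = 0.0061 bits per symbol

This means we can reliably transmit up to 0.0061 bits of information per channel use.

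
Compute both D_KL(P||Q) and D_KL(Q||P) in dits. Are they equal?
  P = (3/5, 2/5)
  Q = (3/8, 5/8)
D_KL(P||Q) = 0.0449, D_KL(Q||P) = 0.0446

KL divergence is not symmetric: D_KL(P||Q) ≠ D_KL(Q||P) in general.

D_KL(P||Q) = 0.0449 dits
D_KL(Q||P) = 0.0446 dits

No, they are not equal!

This asymmetry is why KL divergence is not a true distance metric.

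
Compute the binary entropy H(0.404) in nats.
0.6746 nats

The binary entropy function is:
H(p) = -p log(p) - (1-p) log(1-p)

H(0.404) = -0.404 × log_e(0.404) - 0.596 × log_e(0.596)
H(0.404) = 0.6746 nats

Note: Binary entropy is maximized at p=0.5 (H=1 bit) and minimized at p=0 or p=1 (H=0).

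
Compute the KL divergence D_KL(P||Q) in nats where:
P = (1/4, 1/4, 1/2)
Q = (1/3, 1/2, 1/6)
0.3041 nats

KL divergence: D_KL(P||Q) = Σ p(x) log(p(x)/q(x))

Computing term by term:
  x=0: 1/4 × log_e[(1/4)/(1/3)] = 1/4 × -0.2877 = -0.0719
  x=1: 1/4 × log_e[(1/4)/(1/2)] = 1/4 × -0.6931 = -0.1733
  x=2: 1/2 × log_e[(1/2)/(1/6)] = 1/2 × 1.0986 = 0.5493

D_KL(P||Q) = 0.3041 nats

Note: KL divergence is always non-negative and equals 0 iff P = Q.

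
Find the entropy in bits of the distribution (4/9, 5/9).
0.9911 bits

Shannon entropy is H(X) = -Σ p(x) log p(x).

For P = (4/9, 5/9):
H = -4/9 × log_2(4/9) -5/9 × log_2(5/9)
H = 0.9911 bits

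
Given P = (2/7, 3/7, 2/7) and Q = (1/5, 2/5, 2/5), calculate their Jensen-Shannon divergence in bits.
0.0127 bits

Jensen-Shannon divergence is:
JSD(P||Q) = 0.5 × D_KL(P||M) + 0.5 × D_KL(Q||M)
where M = 0.5 × (P + Q) is the mixture distribution.

M = 0.5 × (2/7, 3/7, 2/7) + 0.5 × (1/5, 2/5, 2/5) = (0.242857, 0.414286, 12/35)

D_KL(P||M) = 0.0128 bits
D_KL(Q||M) = 0.0127 bits

JSD(P||Q) = 0.5 × 0.0128 + 0.5 × 0.0127 = 0.0127 bits

Unlike KL divergence, JSD is symmetric and bounded: 0 ≤ JSD ≤ log(2).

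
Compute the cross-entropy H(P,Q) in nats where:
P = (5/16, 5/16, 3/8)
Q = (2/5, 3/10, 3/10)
1.1141 nats

Cross-entropy: H(P,Q) = -Σ p(x) log q(x)

Alternatively: H(P,Q) = H(P) + D_KL(P||Q)
H(P) = 1.0948 nats
D_KL(P||Q) = 0.0193 nats

H(P,Q) = 1.0948 + 0.0193 = 1.1141 nats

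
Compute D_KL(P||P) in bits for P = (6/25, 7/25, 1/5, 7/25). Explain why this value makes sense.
0.0000 bits

KL divergence satisfies the Gibbs inequality: D_KL(P||Q) ≥ 0 for all distributions P, Q.

D_KL(P||Q) = Σ p(x) log(p(x)/q(x))
Each term is p(x) × log_2(p(x)/p(x)) = p(x) × log_2(1) = 0, so the sum is 0.
D_KL(P||Q) = 0.0000 bits

When P = Q, the KL divergence is exactly 0, as there is no 'divergence' between identical distributions.

This non-negativity is a fundamental property: relative entropy cannot be negative because it measures how different Q is from P.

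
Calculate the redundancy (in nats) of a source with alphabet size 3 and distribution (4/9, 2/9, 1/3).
0.0378 nats

Redundancy measures how far a source is from maximum entropy:
R = H_max - H(X)

Maximum entropy for 3 symbols: H_max = log_e(3) = 1.0986 nats
Actual entropy: H(X) = 1.0609 nats
Redundancy: R = 1.0986 - 1.0609 = 0.0378 nats

This redundancy represents potential for compression: the source could be compressed by 0.0378 nats per symbol.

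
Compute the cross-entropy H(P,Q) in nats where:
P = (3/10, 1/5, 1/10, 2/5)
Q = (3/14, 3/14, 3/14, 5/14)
1.3361 nats

Cross-entropy: H(P,Q) = -Σ p(x) log q(x)

Alternatively: H(P,Q) = H(P) + D_KL(P||Q)
H(P) = 1.2799 nats
D_KL(P||Q) = 0.0563 nats

H(P,Q) = 1.2799 + 0.0563 = 1.3361 nats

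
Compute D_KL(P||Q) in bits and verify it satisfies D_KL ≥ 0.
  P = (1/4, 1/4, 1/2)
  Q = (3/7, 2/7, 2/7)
0.1611 bits

KL divergence satisfies the Gibbs inequality: D_KL(P||Q) ≥ 0 for all distributions P, Q.

D_KL(P||Q) = Σ p(x) log(p(x)/q(x))
Term by term:
  x=0: 1/4 × log_2[(1/4)/(3/7)] = -0.1944
  x=1: 1/4 × log_2[(1/4)/(2/7)] = -0.0482
  x=2: 1/2 × log_2[(1/2)/(2/7)] = 0.4037
D_KL(P||Q) = 0.1611 bits

D_KL(P||Q) = 0.1611 ≥ 0 ✓

This non-negativity is a fundamental property: relative entropy cannot be negative because it measures how different Q is from P.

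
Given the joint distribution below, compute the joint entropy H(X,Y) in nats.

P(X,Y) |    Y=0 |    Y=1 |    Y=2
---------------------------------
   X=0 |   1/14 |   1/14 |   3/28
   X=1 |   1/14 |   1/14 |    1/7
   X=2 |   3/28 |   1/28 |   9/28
1.9945 nats

Joint entropy is H(X,Y) = -Σ_{x,y} p(x,y) log p(x,y).

Summing over all non-zero entries:
H(X,Y) = -[1/14·log_e(1/14) + 1/14·log_e(1/14) + 3/28·log_e(3/28) + 1/14·log_e(1/14) + 1/14·log_e(1/14) + 1/7·log_e(1/7) + 3/28·log_e(3/28) + 1/28·log_e(1/28) + 9/28·log_e(9/28)]
H(X,Y) = 1.9945 nats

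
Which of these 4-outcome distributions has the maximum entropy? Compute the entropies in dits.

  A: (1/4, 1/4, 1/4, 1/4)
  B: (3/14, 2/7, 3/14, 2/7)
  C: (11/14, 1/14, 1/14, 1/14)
A

For a discrete distribution over n outcomes, entropy is maximized by the uniform distribution.

Computing entropies:
H(A) = 0.6021 dits
H(B) = 0.5976 dits
H(C) = 0.3279 dits

The uniform distribution (where all probabilities equal 1/4) achieves the maximum entropy of log_10(4) = 0.6021 dits.

Distribution A has the highest entropy.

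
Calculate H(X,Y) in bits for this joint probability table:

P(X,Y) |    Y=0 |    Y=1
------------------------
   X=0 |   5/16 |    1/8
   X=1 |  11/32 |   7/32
1.9086 bits

Joint entropy is H(X,Y) = -Σ_{x,y} p(x,y) log p(x,y).

Summing over all non-zero entries:
H(X,Y) = -[5/16·log_2(5/16) + 1/8·log_2(1/8) + 11/32·log_2(11/32) + 7/32·log_2(7/32)]
H(X,Y) = 1.9086 bits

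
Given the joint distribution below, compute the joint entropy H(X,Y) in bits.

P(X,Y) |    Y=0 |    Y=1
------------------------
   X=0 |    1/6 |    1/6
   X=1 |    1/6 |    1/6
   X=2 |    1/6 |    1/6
2.5850 bits

Joint entropy is H(X,Y) = -Σ_{x,y} p(x,y) log p(x,y).

Summing over all non-zero entries:
H(X,Y) = -[1/6·log_2(1/6) + 1/6·log_2(1/6) + 1/6·log_2(1/6) + 1/6·log_2(1/6) + 1/6·log_2(1/6) + 1/6·log_2(1/6)]
H(X,Y) = 2.5850 bits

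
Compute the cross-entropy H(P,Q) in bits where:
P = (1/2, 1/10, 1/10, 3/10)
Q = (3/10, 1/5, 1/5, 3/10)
1.8540 bits

Cross-entropy: H(P,Q) = -Σ p(x) log q(x)

Alternatively: H(P,Q) = H(P) + D_KL(P||Q)
H(P) = 1.6855 bits
D_KL(P||Q) = 0.1685 bits

H(P,Q) = 1.6855 + 0.1685 = 1.8540 bits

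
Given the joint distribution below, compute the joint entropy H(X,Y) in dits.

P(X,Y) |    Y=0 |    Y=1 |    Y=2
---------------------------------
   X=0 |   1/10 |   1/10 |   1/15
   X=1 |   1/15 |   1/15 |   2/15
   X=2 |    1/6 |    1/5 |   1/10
0.9214 dits

Joint entropy is H(X,Y) = -Σ_{x,y} p(x,y) log p(x,y).

Summing over all non-zero entries:
H(X,Y) = -[1/10·log_10(1/10) + 1/10·log_10(1/10) + 1/15·log_10(1/15) + 1/15·log_10(1/15) + 1/15·log_10(1/15) + 2/15·log_10(2/15) + 1/6·log_10(1/6) + 1/5·log_10(1/5) + 1/10·log_10(1/10)]
H(X,Y) = 0.9214 dits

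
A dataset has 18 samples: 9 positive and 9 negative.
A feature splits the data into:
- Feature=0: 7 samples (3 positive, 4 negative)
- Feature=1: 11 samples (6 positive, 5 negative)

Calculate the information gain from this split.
0.0094 bits

Information Gain = H(Y) - H(Y|Feature)

Before split:
P(positive) = 9/18 = 0.5000
H(Y) = 1.0000 bits

After split:
Feature=0: H = 0.9852 bits (weight = 7/18)
Feature=1: H = 0.9940 bits (weight = 11/18)
H(Y|Feature) = (7/18)×0.9852 + (11/18)×0.9940 = 0.9906 bits

Information Gain = 1.0000 - 0.9906 = 0.0094 bits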